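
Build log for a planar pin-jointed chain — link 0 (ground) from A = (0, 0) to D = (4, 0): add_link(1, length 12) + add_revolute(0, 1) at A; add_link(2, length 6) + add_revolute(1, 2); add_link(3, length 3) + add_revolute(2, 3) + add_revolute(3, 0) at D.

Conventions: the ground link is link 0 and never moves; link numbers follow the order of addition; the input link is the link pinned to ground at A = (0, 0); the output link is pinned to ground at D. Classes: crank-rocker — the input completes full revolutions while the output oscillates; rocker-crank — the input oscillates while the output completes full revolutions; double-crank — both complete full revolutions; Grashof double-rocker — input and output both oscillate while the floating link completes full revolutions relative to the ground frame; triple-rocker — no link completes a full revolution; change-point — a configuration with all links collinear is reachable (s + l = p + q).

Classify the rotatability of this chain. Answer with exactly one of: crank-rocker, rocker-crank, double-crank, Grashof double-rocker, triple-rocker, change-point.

lengths: ground=4, input=12, coupler=6, output=3
sorted: s=3 (shortest), l=12 (longest), p+q=10
s + l = 15 vs p + q = 10
s + l > p + q → non-Grashof → no link fully rotates → triple-rocker

triple-rocker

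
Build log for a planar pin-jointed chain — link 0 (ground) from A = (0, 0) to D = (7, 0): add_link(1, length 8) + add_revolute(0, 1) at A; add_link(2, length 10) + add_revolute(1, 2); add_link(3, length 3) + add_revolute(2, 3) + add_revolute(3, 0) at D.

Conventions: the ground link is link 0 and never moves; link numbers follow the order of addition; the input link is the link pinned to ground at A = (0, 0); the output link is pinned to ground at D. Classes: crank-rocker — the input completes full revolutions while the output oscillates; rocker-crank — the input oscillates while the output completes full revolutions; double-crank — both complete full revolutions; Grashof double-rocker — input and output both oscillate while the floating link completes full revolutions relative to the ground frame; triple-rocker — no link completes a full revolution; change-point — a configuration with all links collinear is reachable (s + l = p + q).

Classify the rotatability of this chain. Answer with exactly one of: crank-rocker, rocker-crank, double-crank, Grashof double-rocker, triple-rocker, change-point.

lengths: ground=7, input=8, coupler=10, output=3
sorted: s=3 (shortest), l=10 (longest), p+q=15
s + l = 13 vs p + q = 15
s + l < p + q (Grashof) with shortest = output link → rocker-crank

rocker-crank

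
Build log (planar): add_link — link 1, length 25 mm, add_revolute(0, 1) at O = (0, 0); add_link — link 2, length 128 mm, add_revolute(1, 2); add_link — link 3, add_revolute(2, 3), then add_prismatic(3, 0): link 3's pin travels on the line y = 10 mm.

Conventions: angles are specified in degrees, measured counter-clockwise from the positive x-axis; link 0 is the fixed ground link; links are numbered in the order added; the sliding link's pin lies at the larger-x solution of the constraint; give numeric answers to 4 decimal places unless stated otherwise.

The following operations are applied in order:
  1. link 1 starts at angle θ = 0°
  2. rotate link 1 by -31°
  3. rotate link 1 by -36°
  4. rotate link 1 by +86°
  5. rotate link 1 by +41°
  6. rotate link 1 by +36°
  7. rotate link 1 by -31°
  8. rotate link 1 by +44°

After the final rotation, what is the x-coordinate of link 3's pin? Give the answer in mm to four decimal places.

geometry: r = 25 mm, L = 128 mm, e = 10 mm; θ starts at 0°
rotate link 1 by -31°: θ ← 0° -31° = -31°
rotate link 1 by -36°: θ ← -31° -36° = -67°
rotate link 1 by +86°: θ ← -67° +86° = 19°
rotate link 1 by +41°: θ ← 19° +41° = 60°
rotate link 1 by +36°: θ ← 60° +36° = 96°
rotate link 1 by -31°: θ ← 96° -31° = 65°
rotate link 1 by +44°: θ ← 65° +44° = 109°
crank pin P = (r cos θ, r sin θ) = (-8.139204, 23.637964)
h = r sin θ − e = 23.637964 − 10 = 13.637964
x = r cos θ + √(L² − h²) = -8.139204 + 127.271387 = 119.132183

119.1322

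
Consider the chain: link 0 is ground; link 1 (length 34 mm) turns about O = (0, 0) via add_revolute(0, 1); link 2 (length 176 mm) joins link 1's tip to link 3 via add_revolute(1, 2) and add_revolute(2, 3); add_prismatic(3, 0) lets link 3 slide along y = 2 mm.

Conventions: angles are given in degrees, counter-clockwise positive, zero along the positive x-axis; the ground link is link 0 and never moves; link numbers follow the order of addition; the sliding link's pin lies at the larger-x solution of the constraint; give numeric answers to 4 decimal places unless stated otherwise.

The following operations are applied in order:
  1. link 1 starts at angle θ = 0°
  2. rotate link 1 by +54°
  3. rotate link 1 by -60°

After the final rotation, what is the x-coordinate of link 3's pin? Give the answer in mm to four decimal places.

geometry: r = 34 mm, L = 176 mm, e = 2 mm; θ starts at 0°
rotate link 1 by +54°: θ ← 0° +54° = 54°
rotate link 1 by -60°: θ ← 54° -60° = -6°
crank pin P = (r cos θ, r sin θ) = (33.813744, -3.553968)
h = r sin θ − e = -3.553968 − 2 = -5.553968
x = r cos θ + √(L² − h²) = 33.813744 + 175.912346 = 209.726090

209.7261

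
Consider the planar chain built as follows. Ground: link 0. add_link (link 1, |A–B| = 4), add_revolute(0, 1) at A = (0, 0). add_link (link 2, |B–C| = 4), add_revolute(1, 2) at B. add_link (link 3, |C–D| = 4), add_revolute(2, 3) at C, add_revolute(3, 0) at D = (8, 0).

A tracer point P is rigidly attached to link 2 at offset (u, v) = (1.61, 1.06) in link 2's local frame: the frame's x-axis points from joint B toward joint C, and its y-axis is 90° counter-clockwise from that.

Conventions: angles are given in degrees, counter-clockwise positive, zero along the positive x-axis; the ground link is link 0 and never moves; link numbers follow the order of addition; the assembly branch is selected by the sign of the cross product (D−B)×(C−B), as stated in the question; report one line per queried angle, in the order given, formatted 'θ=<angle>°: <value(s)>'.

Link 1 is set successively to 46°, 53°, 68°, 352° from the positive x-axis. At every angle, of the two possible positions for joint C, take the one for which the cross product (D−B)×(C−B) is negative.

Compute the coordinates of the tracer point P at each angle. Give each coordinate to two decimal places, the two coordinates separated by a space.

A=(0,0), D=(8.00,0)
θ=46°: B = A + 4.00·(cos46°, sin46°) = (2.7786, 2.8774)
θ=46°: |BD| = 5.9617
θ=46°: circle(B,4.00) ∩ circle(D,4.00): a=2.9808, h=2.6673
θ=46°:   candidates: C₊=(6.6767,3.7748) cross=15.902; C₋=(4.1020,-0.8974) cross=-15.902
θ=46°:   branch - wants cross < 0 → take C=(4.1020,-0.8974) (cross=-15.902)
θ=46°: ex = (C−B)/|BC| = (0.3308,-0.9437); ey = (0.9437,0.3308)
θ=46°: P = B + 1.61·ex + 1.06·ey = (4.3116,1.7087)
θ=53°: B = A + 4.00·(cos53°, sin53°) = (2.4073, 3.1945)
θ=53°: |BD| = 6.4408
θ=53°: circle(B,4.00) ∩ circle(D,4.00): a=3.2204, h=2.3726
θ=53°:   candidates: C₊=(6.3804,3.6574) cross=15.281; C₋=(4.0269,-0.4629) cross=-15.281
θ=53°:   branch - wants cross < 0 → take C=(4.0269,-0.4629) (cross=-15.281)
θ=53°: ex = (C−B)/|BC| = (0.4049,-0.9144); ey = (0.9144,0.4049)
θ=53°: P = B + 1.61·ex + 1.06·ey = (4.0284,2.1516)
θ=68°: B = A + 4.00·(cos68°, sin68°) = (1.4984, 3.7087)
θ=68°: |BD| = 7.4850
θ=68°: circle(B,4.00) ∩ circle(D,4.00): a=3.7425, h=1.4120
θ=68°:   candidates: C₊=(5.4488,3.0808) cross=10.569; C₋=(4.0496,0.6279) cross=-10.569
θ=68°:   branch - wants cross < 0 → take C=(4.0496,0.6279) (cross=-10.569)
θ=68°: ex = (C−B)/|BC| = (0.6378,-0.7702); ey = (0.7702,0.6378)
θ=68°: P = B + 1.61·ex + 1.06·ey = (3.3417,3.1448)
θ=352°: B = A + 4.00·(cos352°, sin352°) = (3.9611, -0.5567)
θ=352°: |BD| = 4.0771
θ=352°: circle(B,4.00) ∩ circle(D,4.00): a=2.0386, h=3.4416
θ=352°:   candidates: C₊=(5.5106,3.1310) cross=14.032; C₋=(6.4504,-3.6877) cross=-14.032
θ=352°:   branch - wants cross < 0 → take C=(6.4504,-3.6877) (cross=-14.032)
θ=352°: ex = (C−B)/|BC| = (0.6223,-0.7827); ey = (0.7827,0.6223)
θ=352°: P = B + 1.61·ex + 1.06·ey = (5.7928,-1.1572)

θ=46°: 4.31 1.71
θ=53°: 4.03 2.15
θ=68°: 3.34 3.14
θ=352°: 5.79 -1.16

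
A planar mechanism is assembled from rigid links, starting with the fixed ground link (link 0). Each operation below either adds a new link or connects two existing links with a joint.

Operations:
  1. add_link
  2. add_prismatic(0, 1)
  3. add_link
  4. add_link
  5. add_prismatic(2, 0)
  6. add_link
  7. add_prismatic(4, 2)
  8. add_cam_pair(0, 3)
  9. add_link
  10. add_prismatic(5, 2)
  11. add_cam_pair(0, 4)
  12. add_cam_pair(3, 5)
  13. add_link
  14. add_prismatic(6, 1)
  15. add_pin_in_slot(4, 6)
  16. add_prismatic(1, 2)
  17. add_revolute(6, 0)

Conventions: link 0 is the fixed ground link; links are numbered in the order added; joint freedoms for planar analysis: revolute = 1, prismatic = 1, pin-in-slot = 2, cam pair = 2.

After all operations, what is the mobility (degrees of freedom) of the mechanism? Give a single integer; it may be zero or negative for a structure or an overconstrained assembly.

(L,J1,J2)=(1,0,0); link0 fixed
link1: (2,0,0)
P 0-1 [J1]: (2,1,0)
link2: (3,1,0)
link3: (4,1,0)
P 2-0 [J1]: (4,2,0)
link4: (5,2,0)
P 4-2 [J1]: (5,3,0)
C 0-3 [J2]: (5,3,1)
link5: (6,3,1)
P 5-2 [J1]: (6,4,1)
C 0-4 [J2]: (6,4,2)
C 3-5 [J2]: (6,4,3)
link6: (7,4,3)
P 6-1 [J1]: (7,5,3)
PS 4-6 [J2]: (7,5,4)
P 1-2 [J1]: (7,6,4)
R 6-0 [J1]: (7,7,4)
Grübler: 3·6 − 2·7 − 4 = 0

M = 0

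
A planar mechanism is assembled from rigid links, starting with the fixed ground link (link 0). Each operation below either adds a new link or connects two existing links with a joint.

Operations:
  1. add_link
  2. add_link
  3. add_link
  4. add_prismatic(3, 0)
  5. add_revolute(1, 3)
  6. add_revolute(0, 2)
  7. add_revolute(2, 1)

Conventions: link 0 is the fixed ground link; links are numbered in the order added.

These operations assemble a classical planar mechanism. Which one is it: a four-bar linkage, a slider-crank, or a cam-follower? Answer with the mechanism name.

links: 4 (incl. ground); joints: 3 revolute, 1 prismatic, 0 higher (cam) pair, forming one closed loop
4 links, 3 revolutes + 1 prismatic in one loop → slider-crank

slider-crank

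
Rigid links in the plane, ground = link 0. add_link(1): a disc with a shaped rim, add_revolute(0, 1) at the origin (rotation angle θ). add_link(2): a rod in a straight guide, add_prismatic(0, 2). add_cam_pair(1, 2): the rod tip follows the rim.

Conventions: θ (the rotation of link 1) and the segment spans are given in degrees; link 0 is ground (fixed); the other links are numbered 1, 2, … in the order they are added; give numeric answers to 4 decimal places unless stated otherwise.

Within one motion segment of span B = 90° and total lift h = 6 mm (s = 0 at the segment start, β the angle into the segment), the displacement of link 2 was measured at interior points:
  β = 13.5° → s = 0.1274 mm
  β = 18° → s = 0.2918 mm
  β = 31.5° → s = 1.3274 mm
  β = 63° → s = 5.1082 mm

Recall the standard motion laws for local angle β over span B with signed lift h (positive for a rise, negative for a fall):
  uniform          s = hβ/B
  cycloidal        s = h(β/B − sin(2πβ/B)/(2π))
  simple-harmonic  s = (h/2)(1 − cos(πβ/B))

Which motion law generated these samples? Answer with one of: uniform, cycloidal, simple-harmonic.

candidates at β/B = r: uniform s = h·r (linear in β); cycloidal s = h·(r − sin(2πr)/(2π)); simple-harmonic s = (h/2)(1 − cos(πr))
β=13.5°: printed 0.1274 | uniform 0.9000, cycloidal 0.1274, simple-harmonic 0.3270
β=18°: printed 0.2918 | uniform 1.2000, cycloidal 0.2918, simple-harmonic 0.5729
β=31.5°: printed 1.3274 | uniform 2.1000, cycloidal 1.3274, simple-harmonic 1.6380
β=63°: printed 5.1082 | uniform 4.2000, cycloidal 5.1082, simple-harmonic 4.7634
only one law matches every sample → cycloidal

cycloidal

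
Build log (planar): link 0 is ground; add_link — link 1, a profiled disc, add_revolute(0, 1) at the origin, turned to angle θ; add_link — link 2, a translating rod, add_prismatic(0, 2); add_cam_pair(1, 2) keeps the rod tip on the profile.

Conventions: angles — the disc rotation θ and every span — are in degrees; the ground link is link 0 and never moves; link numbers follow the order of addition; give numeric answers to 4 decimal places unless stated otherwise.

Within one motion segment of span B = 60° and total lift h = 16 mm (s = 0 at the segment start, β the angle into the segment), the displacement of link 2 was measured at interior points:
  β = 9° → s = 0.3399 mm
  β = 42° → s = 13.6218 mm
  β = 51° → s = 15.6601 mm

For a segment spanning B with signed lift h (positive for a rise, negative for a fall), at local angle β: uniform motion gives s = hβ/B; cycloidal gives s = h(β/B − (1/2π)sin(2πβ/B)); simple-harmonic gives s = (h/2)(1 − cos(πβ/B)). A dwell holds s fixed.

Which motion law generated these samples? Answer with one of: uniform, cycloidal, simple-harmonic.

candidates at β/B = r: uniform s = h·r (linear in β); cycloidal s = h·(r − sin(2πr)/(2π)); simple-harmonic s = (h/2)(1 − cos(πr))
β=9°: printed 0.3399 | uniform 2.4000, cycloidal 0.3399, simple-harmonic 0.8719
β=42°: printed 13.6218 | uniform 11.2000, cycloidal 13.6218, simple-harmonic 12.7023
β=51°: printed 15.6601 | uniform 13.6000, cycloidal 15.6601, simple-harmonic 15.1281
only one law matches every sample → cycloidal

cycloidal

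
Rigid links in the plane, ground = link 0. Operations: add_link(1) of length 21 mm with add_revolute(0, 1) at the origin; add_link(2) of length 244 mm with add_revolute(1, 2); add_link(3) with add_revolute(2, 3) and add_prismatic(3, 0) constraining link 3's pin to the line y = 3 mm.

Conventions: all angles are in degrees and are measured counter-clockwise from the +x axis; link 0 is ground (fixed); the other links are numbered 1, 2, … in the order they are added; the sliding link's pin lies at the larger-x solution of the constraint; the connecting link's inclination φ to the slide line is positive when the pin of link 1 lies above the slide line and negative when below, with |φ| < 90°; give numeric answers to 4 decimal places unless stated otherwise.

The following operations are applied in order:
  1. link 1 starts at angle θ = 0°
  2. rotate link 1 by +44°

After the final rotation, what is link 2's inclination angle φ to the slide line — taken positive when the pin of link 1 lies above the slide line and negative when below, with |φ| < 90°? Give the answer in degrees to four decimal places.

geometry: r = 21 mm, L = 244 mm, e = 3 mm; θ starts at 0°
rotate link 1 by +44°: θ ← 0° +44° = 44°
h = r sin θ − e = 14.587826 − 3 = 11.587826
sin φ = h / L = 11.587826 / 244 = 0.04749109
φ = arcsin(0.04749109) = 2.722063°

2.7221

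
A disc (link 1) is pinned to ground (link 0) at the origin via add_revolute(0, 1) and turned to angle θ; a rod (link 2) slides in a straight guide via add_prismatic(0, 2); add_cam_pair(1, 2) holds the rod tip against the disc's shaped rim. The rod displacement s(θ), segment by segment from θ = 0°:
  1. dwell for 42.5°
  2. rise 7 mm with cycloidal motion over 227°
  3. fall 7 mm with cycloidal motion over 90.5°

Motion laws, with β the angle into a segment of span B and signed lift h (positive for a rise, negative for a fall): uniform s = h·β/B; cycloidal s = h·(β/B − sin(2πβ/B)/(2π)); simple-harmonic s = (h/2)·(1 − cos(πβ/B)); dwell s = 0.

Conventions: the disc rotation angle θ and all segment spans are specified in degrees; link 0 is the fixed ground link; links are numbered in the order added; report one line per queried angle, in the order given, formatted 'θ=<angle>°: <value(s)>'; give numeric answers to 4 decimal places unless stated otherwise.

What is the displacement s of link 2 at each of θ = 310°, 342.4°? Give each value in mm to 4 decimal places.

segment 1 (0° to 42.5°, dwell): s unchanged at 0.0000
segment 2 (42.5° to 269.5°, cycloidal, h = 7) is passed completely: s = 0.0000 + (7) = 7.0000
θ = 310° falls in segment 3 (269.5° to 360°, cycloidal, h = -7): β = 310 − 269.5 = 40.5°, B = 90.5°; Δs = -7·(0.4475 − sin(2π·0.4475)/(2π)) = -2.7718; s = 7.0000 − 2.7718 = 4.2282
θ = 342.4° falls in segment 3 (269.5° to 360°, cycloidal, h = -7): β = 342.4 − 269.5 = 72.9°, B = 90.5°; Δs = -7·(0.8055 − sin(2π·0.8055)/(2π)) = -6.6856; s = 7.0000 − 6.6856 = 0.3144

θ=310°: 4.2282
θ=342.4°: 0.3144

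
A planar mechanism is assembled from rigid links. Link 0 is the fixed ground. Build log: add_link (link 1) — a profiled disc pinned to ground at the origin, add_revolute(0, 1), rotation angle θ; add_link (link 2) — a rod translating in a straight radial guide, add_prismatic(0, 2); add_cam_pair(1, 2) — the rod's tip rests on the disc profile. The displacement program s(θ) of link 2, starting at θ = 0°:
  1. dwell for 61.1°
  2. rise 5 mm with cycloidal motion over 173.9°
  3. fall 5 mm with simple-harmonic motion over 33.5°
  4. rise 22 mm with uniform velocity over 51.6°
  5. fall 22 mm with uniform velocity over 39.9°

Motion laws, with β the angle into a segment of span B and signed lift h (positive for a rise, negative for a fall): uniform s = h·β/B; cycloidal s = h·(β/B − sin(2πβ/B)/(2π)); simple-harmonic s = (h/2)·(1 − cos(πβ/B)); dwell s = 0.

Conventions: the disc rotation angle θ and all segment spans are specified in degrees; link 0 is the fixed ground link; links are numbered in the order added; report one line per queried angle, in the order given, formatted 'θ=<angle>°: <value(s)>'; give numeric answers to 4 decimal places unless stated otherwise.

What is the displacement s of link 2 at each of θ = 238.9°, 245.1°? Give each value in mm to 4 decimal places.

seg 1 [0°–61.1°] dwell: s stays 0.0000
seg 2 [61.1°–235°] cycloidal, h=5: full span → s += 5 → s = 5.0000
seg 3 [235°–268.5°] simple-harmonic, h=-5: θ=238.9° here. β=3.9, B=33.5. -5/2·(1 − cos(π·0.1164)) = -0.1653 → s = 4.8347
seg 3 [235°–268.5°] simple-harmonic, h=-5: θ=245.1° here. β=10.1, B=33.5. -5/2·(1 − cos(π·0.3015)) = -1.0400 → s = 3.9600

θ=238.9°: 4.8347
θ=245.1°: 3.9600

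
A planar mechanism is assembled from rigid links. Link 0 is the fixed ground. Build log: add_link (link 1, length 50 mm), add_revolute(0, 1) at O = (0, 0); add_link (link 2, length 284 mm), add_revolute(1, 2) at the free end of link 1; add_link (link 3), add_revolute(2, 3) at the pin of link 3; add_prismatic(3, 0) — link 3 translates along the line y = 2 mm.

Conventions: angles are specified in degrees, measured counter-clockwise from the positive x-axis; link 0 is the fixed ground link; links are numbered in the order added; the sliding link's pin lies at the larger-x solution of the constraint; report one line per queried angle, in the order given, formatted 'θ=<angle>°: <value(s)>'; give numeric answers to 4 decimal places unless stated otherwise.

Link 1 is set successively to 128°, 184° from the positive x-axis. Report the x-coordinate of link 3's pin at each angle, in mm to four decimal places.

geometry: r = 50 mm, L = 284 mm, e = 2 mm
θ=128°: crank pin P = (r cos θ, r sin θ) = (-30.783074, 39.400538)
θ=128°: h = r sin θ − e = 39.400538 − 2 = 37.400538
θ=128°: x = r cos θ + √(L² − h²) = -30.783074 + 281.526553 = 250.743479
θ=184°: crank pin P = (r cos θ, r sin θ) = (-49.878203, -3.487824)
θ=184°: h = r sin θ − e = -3.487824 − 2 = -5.487824
θ=184°: x = r cos θ + √(L² − h²) = -49.878203 + 283.946974 = 234.068771

θ=128°: 250.7435
θ=184°: 234.0688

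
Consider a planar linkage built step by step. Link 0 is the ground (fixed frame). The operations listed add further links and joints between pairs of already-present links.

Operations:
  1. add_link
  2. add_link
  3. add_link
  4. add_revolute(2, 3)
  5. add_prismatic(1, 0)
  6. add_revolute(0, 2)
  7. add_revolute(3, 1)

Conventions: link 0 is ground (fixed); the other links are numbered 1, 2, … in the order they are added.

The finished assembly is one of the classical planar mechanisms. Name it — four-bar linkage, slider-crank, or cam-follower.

links: 4 (incl. ground); joints: 3 revolute, 1 prismatic, 0 higher (cam) pair, forming one closed loop
4 links, 3 revolutes + 1 prismatic in one loop → slider-crank

slider-crank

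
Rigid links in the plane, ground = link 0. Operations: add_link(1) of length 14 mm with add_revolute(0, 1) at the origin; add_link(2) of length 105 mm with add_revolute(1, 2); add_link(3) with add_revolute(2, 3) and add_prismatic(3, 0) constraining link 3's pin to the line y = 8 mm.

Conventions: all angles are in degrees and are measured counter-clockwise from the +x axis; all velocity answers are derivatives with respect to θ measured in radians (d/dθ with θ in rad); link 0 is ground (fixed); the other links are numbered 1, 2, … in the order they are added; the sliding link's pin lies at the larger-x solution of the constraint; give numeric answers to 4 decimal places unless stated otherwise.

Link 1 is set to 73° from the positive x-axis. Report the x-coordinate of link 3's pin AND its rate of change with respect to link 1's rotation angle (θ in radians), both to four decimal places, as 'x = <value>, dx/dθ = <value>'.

geometry: r = 14 mm, L = 105 mm, e = 8 mm
crank pin P = (r cos θ, r sin θ) = (4.093204, 13.388267)
h = r sin θ − e = 13.388267 − 8 = 5.388267
x = r cos θ + √(L² − h²) = 4.093204 + 104.861654 = 108.954858
dx/dθ = −r sin θ − h·r cos θ/√(L² − h²) (θ in radians; h = 5.388267) = -13.598594

x = 108.9549, dx/dθ = -13.5986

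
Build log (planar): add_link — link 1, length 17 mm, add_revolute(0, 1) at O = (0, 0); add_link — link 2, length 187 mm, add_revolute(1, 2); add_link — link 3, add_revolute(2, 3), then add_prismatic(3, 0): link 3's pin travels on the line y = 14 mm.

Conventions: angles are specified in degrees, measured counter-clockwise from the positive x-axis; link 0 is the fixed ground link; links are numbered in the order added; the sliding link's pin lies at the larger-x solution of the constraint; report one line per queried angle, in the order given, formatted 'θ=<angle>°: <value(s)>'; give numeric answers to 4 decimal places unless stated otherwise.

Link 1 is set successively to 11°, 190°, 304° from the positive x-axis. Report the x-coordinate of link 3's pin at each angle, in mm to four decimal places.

geometry: r = 17 mm, L = 187 mm, e = 14 mm
θ=11°: crank pin P = (r cos θ, r sin θ) = (16.687662, 3.243753)
θ=11°: h = r sin θ − e = 3.243753 − 14 = -10.756247
θ=11°: x = r cos θ + √(L² − h²) = 16.687662 + 186.690394 = 203.378056
θ=190°: crank pin P = (r cos θ, r sin θ) = (-16.741732, -2.952019)
θ=190°: h = r sin θ − e = -2.952019 − 14 = -16.952019
θ=190°: x = r cos θ + √(L² − h²) = -16.741732 + 186.230043 = 169.488312
θ=304°: crank pin P = (r cos θ, r sin θ) = (9.506279, -14.093639)
θ=304°: h = r sin θ − e = -14.093639 − 14 = -28.093639
θ=304°: x = r cos θ + √(L² − h²) = 9.506279 + 184.877655 = 194.383935

θ=11°: 203.3781
θ=190°: 169.4883
θ=304°: 194.3839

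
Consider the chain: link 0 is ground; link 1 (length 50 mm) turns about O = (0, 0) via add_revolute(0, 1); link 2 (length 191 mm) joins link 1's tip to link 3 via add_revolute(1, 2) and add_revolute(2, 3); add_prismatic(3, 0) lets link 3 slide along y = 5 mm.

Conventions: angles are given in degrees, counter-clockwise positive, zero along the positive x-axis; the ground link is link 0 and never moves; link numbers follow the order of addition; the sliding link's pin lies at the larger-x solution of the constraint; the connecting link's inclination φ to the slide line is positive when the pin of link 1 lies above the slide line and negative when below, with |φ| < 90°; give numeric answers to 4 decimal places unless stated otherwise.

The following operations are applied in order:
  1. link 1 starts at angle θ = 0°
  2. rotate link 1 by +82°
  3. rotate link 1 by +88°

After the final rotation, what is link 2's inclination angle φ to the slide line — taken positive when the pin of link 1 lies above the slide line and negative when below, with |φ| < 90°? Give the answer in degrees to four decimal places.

geometry: r = 50 mm, L = 191 mm, e = 5 mm; θ starts at 0°
rotate link 1 by +82°: θ ← 0° +82° = 82°
rotate link 1 by +88°: θ ← 82° +88° = 170°
h = r sin θ − e = 8.682409 − 5 = 3.682409
sin φ = h / L = 3.682409 / 191 = 0.01927963
φ = arcsin(0.01927963) = 1.104710°

1.1047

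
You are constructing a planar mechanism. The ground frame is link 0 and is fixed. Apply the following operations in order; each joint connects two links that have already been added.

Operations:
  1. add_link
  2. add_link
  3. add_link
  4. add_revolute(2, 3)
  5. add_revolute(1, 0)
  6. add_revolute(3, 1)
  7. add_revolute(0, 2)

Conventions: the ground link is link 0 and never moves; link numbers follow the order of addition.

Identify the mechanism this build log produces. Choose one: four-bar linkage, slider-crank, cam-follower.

links: 4 (incl. ground); joints: 4 revolute, 0 prismatic, 0 higher (cam) pair, forming one closed loop
4 links in a single 4R loop → four-bar linkage

four-bar linkage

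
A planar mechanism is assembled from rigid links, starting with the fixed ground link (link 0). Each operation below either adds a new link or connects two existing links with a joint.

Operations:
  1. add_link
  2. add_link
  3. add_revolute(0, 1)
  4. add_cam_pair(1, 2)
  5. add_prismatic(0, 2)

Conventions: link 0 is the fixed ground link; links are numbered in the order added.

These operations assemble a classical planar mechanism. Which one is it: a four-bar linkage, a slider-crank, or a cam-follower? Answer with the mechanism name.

links: 3 (incl. ground); joints: 1 revolute, 1 prismatic, 1 higher (cam) pair, forming one closed loop
3 links, revolute + prismatic + higher pair in one loop → cam-follower

cam-follower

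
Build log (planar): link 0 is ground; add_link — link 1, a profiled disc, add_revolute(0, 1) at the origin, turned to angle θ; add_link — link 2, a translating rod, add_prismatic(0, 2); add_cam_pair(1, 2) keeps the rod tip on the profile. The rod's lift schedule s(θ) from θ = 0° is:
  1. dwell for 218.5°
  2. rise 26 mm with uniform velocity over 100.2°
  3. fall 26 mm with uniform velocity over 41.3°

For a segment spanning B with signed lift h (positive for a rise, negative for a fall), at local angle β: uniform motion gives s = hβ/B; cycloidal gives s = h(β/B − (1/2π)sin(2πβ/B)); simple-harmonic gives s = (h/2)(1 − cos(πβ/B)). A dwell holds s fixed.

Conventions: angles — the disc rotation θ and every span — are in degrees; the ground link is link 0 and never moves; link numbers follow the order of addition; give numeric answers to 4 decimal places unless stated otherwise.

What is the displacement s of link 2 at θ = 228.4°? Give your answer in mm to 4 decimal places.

seg 1 [0°–218.5°] dwell: s stays 0.0000
seg 2 [218.5°–318.7°] uniform, h=26: θ=228.4° here. β=9.9, B=100.2. 26·9.9/100.2 = 2.5689 → s = 2.5689

2.5689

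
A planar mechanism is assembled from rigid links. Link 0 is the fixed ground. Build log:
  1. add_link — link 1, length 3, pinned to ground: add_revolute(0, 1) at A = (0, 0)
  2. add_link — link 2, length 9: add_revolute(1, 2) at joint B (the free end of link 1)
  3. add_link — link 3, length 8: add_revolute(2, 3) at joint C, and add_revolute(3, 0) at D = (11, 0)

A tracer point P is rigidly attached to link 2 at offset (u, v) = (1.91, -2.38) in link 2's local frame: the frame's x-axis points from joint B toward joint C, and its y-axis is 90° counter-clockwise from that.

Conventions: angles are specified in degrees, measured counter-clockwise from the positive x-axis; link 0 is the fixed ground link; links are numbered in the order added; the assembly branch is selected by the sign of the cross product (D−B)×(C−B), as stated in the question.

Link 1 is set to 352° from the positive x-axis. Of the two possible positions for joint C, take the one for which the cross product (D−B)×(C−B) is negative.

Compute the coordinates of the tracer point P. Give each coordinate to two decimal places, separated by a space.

A=(0,0), D=(11.00,0)
B = A + 3.00·(cos352°, sin352°) = (2.9708, -0.4175)
|BD| = 8.0400
circle(B,9.00) ∩ circle(D,8.00): a=5.0772, h=7.4311
  candidates: C₊=(7.6553,7.2672) cross=59.747; C₋=(8.4271,-7.5750) cross=-59.747
  branch - wants cross < 0 → take C=(8.4271,-7.5750) (cross=-59.747)
ex = (C−B)/|BC| = (0.6063,-0.7953); ey = (0.7953,0.6063)
P = B + 1.91·ex + -2.38·ey = (2.2360,-3.3794)

2.24 -3.38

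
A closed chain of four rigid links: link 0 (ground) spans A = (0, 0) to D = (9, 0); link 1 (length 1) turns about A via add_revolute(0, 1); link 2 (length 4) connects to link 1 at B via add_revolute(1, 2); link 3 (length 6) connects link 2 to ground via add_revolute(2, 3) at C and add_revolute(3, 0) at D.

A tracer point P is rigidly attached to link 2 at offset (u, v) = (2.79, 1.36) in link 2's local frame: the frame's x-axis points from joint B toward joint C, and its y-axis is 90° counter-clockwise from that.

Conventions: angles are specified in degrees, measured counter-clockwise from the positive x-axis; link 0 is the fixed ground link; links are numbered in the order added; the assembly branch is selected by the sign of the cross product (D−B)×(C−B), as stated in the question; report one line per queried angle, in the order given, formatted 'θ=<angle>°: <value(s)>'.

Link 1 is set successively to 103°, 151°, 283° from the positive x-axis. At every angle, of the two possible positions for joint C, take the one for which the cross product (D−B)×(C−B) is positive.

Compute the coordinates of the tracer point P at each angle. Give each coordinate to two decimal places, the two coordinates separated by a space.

A=(0,0), D=(9.00,0)
θ=103°: B = A + 1.00·(cos103°, sin103°) = (-0.2250, 0.9744)
θ=103°: |BD| = 9.2763
θ=103°: circle(B,4.00) ∩ circle(D,6.00): a=3.5601, h=1.8236
θ=103°:   candidates: C₊=(3.5070,2.4140) cross=16.916; C₋=(3.1239,-1.2131) cross=-16.916
θ=103°:   branch + wants cross > 0 → take C=(3.5070,2.4140) (cross=16.916)
θ=103°: ex = (C−B)/|BC| = (0.9330,0.3599); ey = (-0.3599,0.9330)
θ=103°: P = B + 2.79·ex + 1.36·ey = (1.8886,3.2473)
θ=151°: B = A + 1.00·(cos151°, sin151°) = (-0.8746, 0.4848)
θ=151°: |BD| = 9.8865
θ=151°: circle(B,4.00) ∩ circle(D,6.00): a=3.9318, h=0.7356
θ=151°:   candidates: C₊=(3.0885,1.0267) cross=7.273; C₋=(3.0164,-0.4427) cross=-7.273
θ=151°:   branch + wants cross > 0 → take C=(3.0885,1.0267) (cross=7.273)
θ=151°: ex = (C−B)/|BC| = (0.9908,0.1355); ey = (-0.1355,0.9908)
θ=151°: P = B + 2.79·ex + 1.36·ey = (1.7054,2.2103)
θ=283°: B = A + 1.00·(cos283°, sin283°) = (0.2250, -0.9744)
θ=283°: |BD| = 8.8290
θ=283°: circle(B,4.00) ∩ circle(D,6.00): a=3.2819, h=2.2868
θ=283°:   candidates: C₊=(3.2344,1.6606) cross=20.190; C₋=(3.7391,-2.8850) cross=-20.190
θ=283°:   branch + wants cross > 0 → take C=(3.2344,1.6606) (cross=20.190)
θ=283°: ex = (C−B)/|BC| = (0.7524,0.6588); ey = (-0.6588,0.7524)
θ=283°: P = B + 2.79·ex + 1.36·ey = (1.4281,1.8868)

θ=103°: 1.89 3.25
θ=151°: 1.71 2.21
θ=283°: 1.43 1.89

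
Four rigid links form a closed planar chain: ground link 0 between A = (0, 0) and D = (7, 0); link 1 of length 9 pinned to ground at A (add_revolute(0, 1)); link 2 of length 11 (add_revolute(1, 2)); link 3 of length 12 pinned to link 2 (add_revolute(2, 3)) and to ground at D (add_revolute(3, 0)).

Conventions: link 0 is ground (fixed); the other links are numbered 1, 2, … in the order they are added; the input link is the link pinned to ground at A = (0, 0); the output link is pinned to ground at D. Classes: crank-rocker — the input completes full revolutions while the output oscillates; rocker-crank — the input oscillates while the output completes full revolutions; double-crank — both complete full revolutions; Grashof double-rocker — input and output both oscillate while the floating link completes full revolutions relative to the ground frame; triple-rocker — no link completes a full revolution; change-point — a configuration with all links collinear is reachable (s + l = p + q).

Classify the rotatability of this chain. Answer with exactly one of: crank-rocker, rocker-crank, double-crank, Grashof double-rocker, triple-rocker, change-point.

lengths: ground=7, input=9, coupler=11, output=12
sorted: s=7 (shortest), l=12 (longest), p+q=20
s + l = 19 vs p + q = 20
s + l < p + q (Grashof) with shortest = ground link → double-crank

double-crank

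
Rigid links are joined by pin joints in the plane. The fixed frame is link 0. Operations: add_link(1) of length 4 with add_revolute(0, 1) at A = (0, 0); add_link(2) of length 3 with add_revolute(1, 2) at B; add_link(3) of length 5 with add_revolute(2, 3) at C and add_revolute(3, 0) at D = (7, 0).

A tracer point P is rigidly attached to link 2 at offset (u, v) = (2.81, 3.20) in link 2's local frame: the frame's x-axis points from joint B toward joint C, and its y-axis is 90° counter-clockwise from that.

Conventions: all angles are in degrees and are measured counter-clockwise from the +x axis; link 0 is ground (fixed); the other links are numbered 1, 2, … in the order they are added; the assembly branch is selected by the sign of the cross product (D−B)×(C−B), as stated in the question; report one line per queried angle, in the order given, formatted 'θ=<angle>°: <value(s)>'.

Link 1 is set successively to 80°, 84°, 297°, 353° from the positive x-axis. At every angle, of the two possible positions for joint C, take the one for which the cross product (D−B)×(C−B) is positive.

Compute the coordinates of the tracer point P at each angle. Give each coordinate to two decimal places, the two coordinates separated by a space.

A=(0,0), D=(7.00,0)
θ=80°: B = A + 4.00·(cos80°, sin80°) = (0.6946, 3.9392)
θ=80°: |BD| = 7.4348
θ=80°: circle(B,3.00) ∩ circle(D,5.00): a=2.6414, h=1.4224
θ=80°:   candidates: C₊=(3.6884,3.7461) cross=10.575; C₋=(2.1811,1.3334) cross=-10.575
θ=80°:   branch + wants cross > 0 → take C=(3.6884,3.7461) (cross=10.575)
θ=80°: ex = (C−B)/|BC| = (0.9979,-0.0644); ey = (0.0644,0.9979)
θ=80°: P = B + 2.81·ex + 3.20·ey = (3.7048,6.9517)
θ=84°: B = A + 4.00·(cos84°, sin84°) = (0.4181, 3.9781)
θ=84°: |BD| = 7.6907
θ=84°: circle(B,3.00) ∩ circle(D,5.00): a=2.8051, h=1.0636
θ=84°:   candidates: C₊=(3.3690,3.4374) cross=8.180; C₋=(2.2686,1.6168) cross=-8.180
θ=84°:   branch + wants cross > 0 → take C=(3.3690,3.4374) (cross=8.180)
θ=84°: ex = (C−B)/|BC| = (0.9836,-0.1802); ey = (0.1802,0.9836)
θ=84°: P = B + 2.81·ex + 3.20·ey = (3.7588,6.6192)
θ=297°: B = A + 4.00·(cos297°, sin297°) = (1.8160, -3.5640)
θ=297°: |BD| = 6.2910
θ=297°: circle(B,3.00) ∩ circle(D,5.00): a=1.8738, h=2.3428
θ=297°:   candidates: C₊=(2.0328,-0.5719) cross=14.739; C₋=(4.6873,-4.4330) cross=-14.739
θ=297°:   branch + wants cross > 0 → take C=(2.0328,-0.5719) (cross=14.739)
θ=297°: ex = (C−B)/|BC| = (0.0723,0.9974); ey = (-0.9974,0.0723)
θ=297°: P = B + 2.81·ex + 3.20·ey = (-1.1726,-0.5301)
θ=353°: B = A + 4.00·(cos353°, sin353°) = (3.9702, -0.4875)
θ=353°: |BD| = 3.0688
θ=353°: circle(B,3.00) ∩ circle(D,5.00): a=-1.0725, h=2.8017
θ=353°:   candidates: C₊=(2.4662,2.1083) cross=8.598; C₋=(3.3564,-3.4240) cross=-8.598
θ=353°:   branch + wants cross > 0 → take C=(2.4662,2.1083) (cross=8.598)
θ=353°: ex = (C−B)/|BC| = (-0.5013,0.8653); ey = (-0.8653,-0.5013)
θ=353°: P = B + 2.81·ex + 3.20·ey = (-0.2074,0.3397)

θ=80°: 3.70 6.95
θ=84°: 3.76 6.62
θ=297°: -1.17 -0.53
θ=353°: -0.21 0.34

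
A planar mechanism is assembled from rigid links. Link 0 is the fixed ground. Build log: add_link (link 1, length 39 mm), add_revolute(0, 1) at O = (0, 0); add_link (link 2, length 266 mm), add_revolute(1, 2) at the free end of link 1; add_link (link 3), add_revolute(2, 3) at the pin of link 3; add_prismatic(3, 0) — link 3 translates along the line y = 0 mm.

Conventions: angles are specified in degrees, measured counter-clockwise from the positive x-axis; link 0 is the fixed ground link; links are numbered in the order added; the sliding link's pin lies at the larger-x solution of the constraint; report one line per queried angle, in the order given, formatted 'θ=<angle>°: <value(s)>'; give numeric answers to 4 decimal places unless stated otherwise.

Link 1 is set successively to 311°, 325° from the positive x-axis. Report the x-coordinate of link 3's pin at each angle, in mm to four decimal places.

geometry: r = 39 mm, L = 266 mm, e = 0 mm
θ=311°: crank pin P = (r cos θ, r sin θ) = (25.586302, -29.433674)
θ=311°: h = r sin θ − e = -29.433674 − 0 = -29.433674
θ=311°: x = r cos θ + √(L² − h²) = 25.586302 + 264.366524 = 289.952826
θ=325°: crank pin P = (r cos θ, r sin θ) = (31.946930, -22.369481)
θ=325°: h = r sin θ − e = -22.369481 − 0 = -22.369481
θ=325°: x = r cos θ + √(L² − h²) = 31.946930 + 265.057741 = 297.004671

θ=311°: 289.9528
θ=325°: 297.0047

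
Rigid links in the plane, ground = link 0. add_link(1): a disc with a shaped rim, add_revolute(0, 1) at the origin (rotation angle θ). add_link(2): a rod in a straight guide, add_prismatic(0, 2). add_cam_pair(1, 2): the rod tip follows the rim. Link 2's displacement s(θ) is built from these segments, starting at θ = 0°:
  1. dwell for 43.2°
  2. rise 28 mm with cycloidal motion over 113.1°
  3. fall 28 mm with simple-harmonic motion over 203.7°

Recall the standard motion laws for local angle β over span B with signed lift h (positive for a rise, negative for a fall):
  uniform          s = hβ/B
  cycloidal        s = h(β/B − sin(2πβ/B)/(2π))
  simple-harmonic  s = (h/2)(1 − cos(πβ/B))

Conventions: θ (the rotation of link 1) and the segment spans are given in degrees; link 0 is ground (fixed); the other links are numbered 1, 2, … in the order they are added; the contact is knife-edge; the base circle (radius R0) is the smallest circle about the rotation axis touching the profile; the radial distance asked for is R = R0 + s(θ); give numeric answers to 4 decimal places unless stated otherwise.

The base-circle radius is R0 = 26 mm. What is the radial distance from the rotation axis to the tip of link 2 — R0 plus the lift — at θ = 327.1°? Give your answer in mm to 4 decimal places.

segment 1 (0° to 43.2°, dwell): s unchanged at 0.0000
segment 2 (43.2° to 156.3°, cycloidal, h = 28) is passed completely: s = 0.0000 + (28) = 28.0000
θ = 327.1° falls in segment 3 (156.3° to 360°, simple-harmonic, h = -28): β = 327.1 − 156.3 = 170.8°, B = 203.7°; Δs = -28/2·(1 − cos(π·0.8385)) = -26.2361; s = 28.0000 − 26.2361 = 1.7639
R = R0 + s = 26 + 1.7639 = 27.7639

27.7639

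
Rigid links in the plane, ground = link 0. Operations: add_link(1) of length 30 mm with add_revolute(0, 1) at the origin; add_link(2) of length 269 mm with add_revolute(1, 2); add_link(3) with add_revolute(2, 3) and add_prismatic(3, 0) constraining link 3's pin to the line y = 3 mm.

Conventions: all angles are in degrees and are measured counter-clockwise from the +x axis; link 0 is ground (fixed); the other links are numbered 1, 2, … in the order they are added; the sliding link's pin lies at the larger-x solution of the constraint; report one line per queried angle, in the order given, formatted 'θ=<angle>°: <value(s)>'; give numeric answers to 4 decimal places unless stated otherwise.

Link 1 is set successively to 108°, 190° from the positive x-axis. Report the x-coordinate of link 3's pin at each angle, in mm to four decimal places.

geometry: r = 30 mm, L = 269 mm, e = 3 mm
θ=108°: crank pin P = (r cos θ, r sin θ) = (-9.270510, 28.531695)
θ=108°: h = r sin θ − e = 28.531695 − 3 = 25.531695
θ=108°: x = r cos θ + √(L² − h²) = -9.270510 + 267.785609 = 258.515099
θ=190°: crank pin P = (r cos θ, r sin θ) = (-29.544233, -5.209445)
θ=190°: h = r sin θ − e = -5.209445 − 3 = -8.209445
θ=190°: x = r cos θ + √(L² − h²) = -29.544233 + 268.874701 = 239.330469

θ=108°: 258.5151
θ=190°: 239.3305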